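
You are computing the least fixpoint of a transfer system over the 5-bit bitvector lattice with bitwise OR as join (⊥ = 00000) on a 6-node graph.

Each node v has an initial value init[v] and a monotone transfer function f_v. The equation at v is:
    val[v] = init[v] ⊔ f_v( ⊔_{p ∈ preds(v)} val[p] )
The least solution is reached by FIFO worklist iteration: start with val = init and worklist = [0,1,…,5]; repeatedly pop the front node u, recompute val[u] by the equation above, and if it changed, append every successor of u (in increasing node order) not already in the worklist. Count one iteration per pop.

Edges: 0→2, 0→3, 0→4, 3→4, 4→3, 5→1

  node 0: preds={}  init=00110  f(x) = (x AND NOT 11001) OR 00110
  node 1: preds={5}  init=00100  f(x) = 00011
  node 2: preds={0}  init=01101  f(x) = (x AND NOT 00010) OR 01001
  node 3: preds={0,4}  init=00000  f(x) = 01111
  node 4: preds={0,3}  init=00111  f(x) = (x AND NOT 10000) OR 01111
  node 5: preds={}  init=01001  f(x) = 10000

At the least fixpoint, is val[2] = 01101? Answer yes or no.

yes

Worklist (8 pops):
  #1 pop 0: in=00000 → 00110 (no change)
  #2 pop 1: in=01001 → 00111 (was 00100); enqueue []
  #3 pop 2: in=00110 → 01101 (no change)
  #4 pop 3: in=00111 → 01111 (was 00000); enqueue []
  #5 pop 4: in=01111 → 01111 (was 00111); enqueue [3]
  #6 pop 5: in=00000 → 11001 (was 01001); enqueue [1]
  #7 pop 3: in=01111 → 01111 (no change)
  #8 pop 1: in=11001 → 00111 (no change)

Fixpoint:
  val[0] = 00110
  val[1] = 00111
  val[2] = 01101
  val[3] = 01111
  val[4] = 01111
  val[5] = 11001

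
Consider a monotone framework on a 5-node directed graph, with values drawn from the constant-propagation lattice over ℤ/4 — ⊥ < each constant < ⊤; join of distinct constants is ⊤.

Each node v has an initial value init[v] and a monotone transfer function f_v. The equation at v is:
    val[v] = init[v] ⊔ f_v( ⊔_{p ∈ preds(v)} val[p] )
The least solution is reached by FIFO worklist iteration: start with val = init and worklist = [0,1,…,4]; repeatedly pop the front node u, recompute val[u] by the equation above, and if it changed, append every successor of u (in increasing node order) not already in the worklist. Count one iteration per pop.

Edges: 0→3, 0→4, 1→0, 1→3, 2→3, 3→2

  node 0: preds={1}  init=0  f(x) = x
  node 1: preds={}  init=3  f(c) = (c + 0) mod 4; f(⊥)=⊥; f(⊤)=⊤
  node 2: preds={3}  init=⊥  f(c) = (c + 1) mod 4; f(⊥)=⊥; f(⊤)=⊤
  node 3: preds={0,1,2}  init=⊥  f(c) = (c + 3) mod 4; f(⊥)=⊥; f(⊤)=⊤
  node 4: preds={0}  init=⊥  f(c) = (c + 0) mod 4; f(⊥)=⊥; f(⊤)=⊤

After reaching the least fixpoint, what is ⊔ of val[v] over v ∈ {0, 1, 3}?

Iteration log — 7 steps:
  step 1. node 0  ⊔preds=3  new=⊤  old=0  +wl: 
  step 2. node 1  ⊔preds=⊥  new=3  stable
  step 3. node 2  ⊔preds=⊥  new=⊥  stable
  step 4. node 3  ⊔preds=⊤  new=⊤  old=⊥  +wl: 2
  step 5. node 4  ⊔preds=⊤  new=⊤  old=⊥  +wl: 
  step 6. node 2  ⊔preds=⊤  new=⊤  old=⊥  +wl: 3
  step 7. node 3  ⊔preds=⊤  new=⊤  stable

Least fixpoint reached:
  node 0: ⊤
  node 1: 3
  node 2: ⊤
  node 3: ⊤
  node 4: ⊤

⊤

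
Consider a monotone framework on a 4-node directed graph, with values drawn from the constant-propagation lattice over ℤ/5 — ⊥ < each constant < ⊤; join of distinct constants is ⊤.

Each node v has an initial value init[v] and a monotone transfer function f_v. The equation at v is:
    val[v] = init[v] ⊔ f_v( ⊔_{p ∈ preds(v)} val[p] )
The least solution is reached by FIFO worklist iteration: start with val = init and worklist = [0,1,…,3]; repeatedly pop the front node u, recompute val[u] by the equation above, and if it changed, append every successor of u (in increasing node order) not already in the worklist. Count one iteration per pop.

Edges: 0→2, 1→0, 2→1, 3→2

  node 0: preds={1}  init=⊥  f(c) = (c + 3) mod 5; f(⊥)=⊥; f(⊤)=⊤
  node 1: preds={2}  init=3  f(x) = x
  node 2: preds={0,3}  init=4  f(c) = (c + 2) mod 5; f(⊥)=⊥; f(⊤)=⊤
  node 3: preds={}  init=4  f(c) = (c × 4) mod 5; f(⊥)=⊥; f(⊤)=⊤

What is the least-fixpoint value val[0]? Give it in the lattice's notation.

⊤

Iteration log — 7 steps:
  step 1. node 0  ⊔preds=3  new=1  old=⊥  +wl: 
  step 2. node 1  ⊔preds=4  new=⊤  old=3  +wl: 0
  step 3. node 2  ⊔preds=⊤  new=⊤  old=4  +wl: 1
  step 4. node 3  ⊔preds=⊥  new=4  stable
  step 5. node 0  ⊔preds=⊤  new=⊤  old=1  +wl: 2
  step 6. node 1  ⊔preds=⊤  new=⊤  stable
  step 7. node 2  ⊔preds=⊤  new=⊤  stable

Least fixpoint reached:
  node 0: ⊤
  node 1: ⊤
  node 2: ⊤
  node 3: 4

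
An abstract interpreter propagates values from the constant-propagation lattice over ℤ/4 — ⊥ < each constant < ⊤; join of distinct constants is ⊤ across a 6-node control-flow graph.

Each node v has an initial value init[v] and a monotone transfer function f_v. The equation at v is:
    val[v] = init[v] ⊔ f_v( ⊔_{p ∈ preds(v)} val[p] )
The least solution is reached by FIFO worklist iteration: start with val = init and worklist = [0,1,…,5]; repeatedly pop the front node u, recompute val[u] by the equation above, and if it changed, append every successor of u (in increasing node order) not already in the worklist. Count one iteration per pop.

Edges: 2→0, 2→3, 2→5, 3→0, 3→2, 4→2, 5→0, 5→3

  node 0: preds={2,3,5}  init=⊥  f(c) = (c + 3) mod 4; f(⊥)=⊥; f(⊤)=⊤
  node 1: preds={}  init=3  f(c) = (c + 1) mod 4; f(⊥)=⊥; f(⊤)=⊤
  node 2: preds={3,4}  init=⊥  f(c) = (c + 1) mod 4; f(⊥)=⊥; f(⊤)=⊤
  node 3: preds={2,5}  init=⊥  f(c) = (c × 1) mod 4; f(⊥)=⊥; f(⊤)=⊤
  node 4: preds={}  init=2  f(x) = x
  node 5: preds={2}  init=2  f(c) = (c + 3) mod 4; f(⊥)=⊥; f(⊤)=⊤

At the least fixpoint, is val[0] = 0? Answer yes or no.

Trace (13 dequeues):
  [1] u=0 | in 2 | out 1 | prev ⊥ | push {}
  [2] u=1 | in ⊥ | out 3 | ==
  [3] u=2 | in 2 | out 3 | prev ⊥ | push {0}
  [4] u=3 | in ⊤ | out ⊤ | prev ⊥ | push {2}
  [5] u=4 | in ⊥ | out 2 | ==
  [6] u=5 | in 3 | out 2 | ==
  [7] u=0 | in ⊤ | out ⊤ | prev 1 | push {}
  [8] u=2 | in ⊤ | out ⊤ | prev 3 | push {0,3,5}
  [9] u=0 | in ⊤ | out ⊤ | ==
  [10] u=3 | in ⊤ | out ⊤ | ==
  [11] u=5 | in ⊤ | out ⊤ | prev 2 | push {0,3}
  [12] u=0 | in ⊤ | out ⊤ | ==
  [13] u=3 | in ⊤ | out ⊤ | ==

Converged values:
  [0] ⊤
  [1] 3
  [2] ⊤
  [3] ⊤
  [4] 2
  [5] ⊤

no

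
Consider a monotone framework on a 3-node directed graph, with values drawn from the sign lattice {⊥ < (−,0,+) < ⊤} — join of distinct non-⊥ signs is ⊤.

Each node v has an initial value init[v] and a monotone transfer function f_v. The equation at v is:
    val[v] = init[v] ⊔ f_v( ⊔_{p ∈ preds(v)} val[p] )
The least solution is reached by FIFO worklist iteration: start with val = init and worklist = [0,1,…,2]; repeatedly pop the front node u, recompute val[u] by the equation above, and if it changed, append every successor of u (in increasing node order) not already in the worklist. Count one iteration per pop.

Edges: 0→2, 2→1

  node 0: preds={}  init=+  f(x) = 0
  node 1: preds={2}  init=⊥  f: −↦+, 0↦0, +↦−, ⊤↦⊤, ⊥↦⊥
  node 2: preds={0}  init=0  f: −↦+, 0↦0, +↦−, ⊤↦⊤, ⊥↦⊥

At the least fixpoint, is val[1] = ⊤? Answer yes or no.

yes

Trace (4 dequeues):
  [1] u=0 | in ⊥ | out ⊤ | prev + | push {}
  [2] u=1 | in 0 | out 0 | prev ⊥ | push {}
  [3] u=2 | in ⊤ | out ⊤ | prev 0 | push {1}
  [4] u=1 | in ⊤ | out ⊤ | prev 0 | push {}

Converged values:
  [0] ⊤
  [1] ⊤
  [2] ⊤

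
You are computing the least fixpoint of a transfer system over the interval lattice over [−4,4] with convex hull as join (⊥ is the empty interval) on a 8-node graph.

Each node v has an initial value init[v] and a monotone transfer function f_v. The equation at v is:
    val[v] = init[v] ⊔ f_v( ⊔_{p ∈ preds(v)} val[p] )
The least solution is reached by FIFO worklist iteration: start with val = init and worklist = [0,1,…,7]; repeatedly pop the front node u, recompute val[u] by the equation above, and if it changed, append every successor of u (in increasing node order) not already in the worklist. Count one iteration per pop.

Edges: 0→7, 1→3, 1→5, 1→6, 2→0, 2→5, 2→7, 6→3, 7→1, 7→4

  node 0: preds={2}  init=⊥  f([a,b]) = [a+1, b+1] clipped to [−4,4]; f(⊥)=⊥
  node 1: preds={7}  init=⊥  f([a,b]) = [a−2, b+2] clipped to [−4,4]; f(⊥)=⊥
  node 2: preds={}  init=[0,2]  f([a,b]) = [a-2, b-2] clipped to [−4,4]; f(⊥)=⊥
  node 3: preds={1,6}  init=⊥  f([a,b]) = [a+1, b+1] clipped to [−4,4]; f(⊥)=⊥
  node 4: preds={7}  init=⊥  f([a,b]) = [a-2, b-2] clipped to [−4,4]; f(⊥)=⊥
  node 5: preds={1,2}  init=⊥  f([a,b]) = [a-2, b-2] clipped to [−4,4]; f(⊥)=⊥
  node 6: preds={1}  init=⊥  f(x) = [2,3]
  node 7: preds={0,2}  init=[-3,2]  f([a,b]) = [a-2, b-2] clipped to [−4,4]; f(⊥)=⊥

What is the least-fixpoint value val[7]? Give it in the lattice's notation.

Trace (9 dequeues):
  [1] u=0 | in [0,2] | out [1,3] | prev ⊥ | push {}
  [2] u=1 | in [-3,2] | out [-4,4] | prev ⊥ | push {}
  [3] u=2 | in ⊥ | out [0,2] | ==
  [4] u=3 | in [-4,4] | out [-3,4] | prev ⊥ | push {}
  [5] u=4 | in [-3,2] | out [-4,0] | prev ⊥ | push {}
  [6] u=5 | in [-4,4] | out [-4,2] | prev ⊥ | push {}
  [7] u=6 | in [-4,4] | out [2,3] | prev ⊥ | push {3}
  [8] u=7 | in [0,3] | out [-3,2] | ==
  [9] u=3 | in [-4,4] | out [-3,4] | ==

Converged values:
  [0] [1,3]
  [1] [-4,4]
  [2] [0,2]
  [3] [-3,4]
  [4] [-4,0]
  [5] [-4,2]
  [6] [2,3]
  [7] [-3,2]

[-3,2]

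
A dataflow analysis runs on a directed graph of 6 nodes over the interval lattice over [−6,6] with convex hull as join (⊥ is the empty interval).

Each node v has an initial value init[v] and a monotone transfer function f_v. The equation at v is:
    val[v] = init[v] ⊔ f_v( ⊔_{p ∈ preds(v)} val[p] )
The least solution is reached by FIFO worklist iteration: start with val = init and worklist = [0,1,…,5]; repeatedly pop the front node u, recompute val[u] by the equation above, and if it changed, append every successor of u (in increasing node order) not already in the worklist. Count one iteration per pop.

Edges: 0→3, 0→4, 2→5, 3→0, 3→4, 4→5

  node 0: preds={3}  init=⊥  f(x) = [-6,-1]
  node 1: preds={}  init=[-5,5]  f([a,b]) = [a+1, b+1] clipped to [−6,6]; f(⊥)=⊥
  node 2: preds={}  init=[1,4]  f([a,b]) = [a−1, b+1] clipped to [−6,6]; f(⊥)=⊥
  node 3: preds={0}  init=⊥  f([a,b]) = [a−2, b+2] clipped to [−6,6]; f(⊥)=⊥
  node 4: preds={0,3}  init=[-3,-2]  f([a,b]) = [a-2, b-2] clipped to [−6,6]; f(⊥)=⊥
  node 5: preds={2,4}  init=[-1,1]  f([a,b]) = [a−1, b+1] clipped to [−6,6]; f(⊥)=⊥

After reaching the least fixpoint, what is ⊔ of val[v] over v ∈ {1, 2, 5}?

Iteration log — 7 steps:
  step 1. node 0  ⊔preds=⊥  new=[-6,-1]  old=⊥  +wl: 
  step 2. node 1  ⊔preds=⊥  new=[-5,5]  stable
  step 3. node 2  ⊔preds=⊥  new=[1,4]  stable
  step 4. node 3  ⊔preds=[-6,-1]  new=[-6,1]  old=⊥  +wl: 0
  step 5. node 4  ⊔preds=[-6,1]  new=[-6,-1]  old=[-3,-2]  +wl: 
  step 6. node 5  ⊔preds=[-6,4]  new=[-6,5]  old=[-1,1]  +wl: 
  step 7. node 0  ⊔preds=[-6,1]  new=[-6,-1]  stable

Least fixpoint reached:
  node 0: [-6,-1]
  node 1: [-5,5]
  node 2: [1,4]
  node 3: [-6,1]
  node 4: [-6,-1]
  node 5: [-6,5]

[-6,5]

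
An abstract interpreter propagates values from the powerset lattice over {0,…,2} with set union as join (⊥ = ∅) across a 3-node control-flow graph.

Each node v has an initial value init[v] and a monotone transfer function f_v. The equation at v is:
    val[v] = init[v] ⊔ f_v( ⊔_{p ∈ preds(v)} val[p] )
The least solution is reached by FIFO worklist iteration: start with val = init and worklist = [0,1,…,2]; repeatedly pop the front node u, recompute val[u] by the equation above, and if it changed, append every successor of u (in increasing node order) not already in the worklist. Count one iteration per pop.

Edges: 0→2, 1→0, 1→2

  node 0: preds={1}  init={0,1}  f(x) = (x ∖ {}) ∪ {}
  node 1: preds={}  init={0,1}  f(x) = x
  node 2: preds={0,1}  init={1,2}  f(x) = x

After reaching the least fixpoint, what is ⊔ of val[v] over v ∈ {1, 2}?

Worklist (3 pops):
  #1 pop 0: in={0,1} → {0,1} (no change)
  #2 pop 1: in={} → {0,1} (no change)
  #3 pop 2: in={0,1} → {0,1,2} (was {1,2}); enqueue []

Fixpoint:
  val[0] = {0,1}
  val[1] = {0,1}
  val[2] = {0,1,2}

{0,1,2}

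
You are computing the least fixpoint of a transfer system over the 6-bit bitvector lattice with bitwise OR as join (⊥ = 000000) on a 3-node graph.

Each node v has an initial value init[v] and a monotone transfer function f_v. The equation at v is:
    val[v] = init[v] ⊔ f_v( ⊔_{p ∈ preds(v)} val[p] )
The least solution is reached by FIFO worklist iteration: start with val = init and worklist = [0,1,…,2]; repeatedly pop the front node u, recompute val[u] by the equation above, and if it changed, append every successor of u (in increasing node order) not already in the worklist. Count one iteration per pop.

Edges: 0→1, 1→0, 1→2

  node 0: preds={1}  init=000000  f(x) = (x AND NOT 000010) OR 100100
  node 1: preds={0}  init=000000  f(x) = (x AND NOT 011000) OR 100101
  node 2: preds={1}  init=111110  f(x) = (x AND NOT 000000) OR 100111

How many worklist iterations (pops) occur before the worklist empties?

5

Worklist (5 pops):
  #1 pop 0: in=000000 → 100100 (was 000000); enqueue []
  #2 pop 1: in=100100 → 100101 (was 000000); enqueue [0]
  #3 pop 2: in=100101 → 111111 (was 111110); enqueue []
  #4 pop 0: in=100101 → 100101 (was 100100); enqueue [1]
  #5 pop 1: in=100101 → 100101 (no change)

Fixpoint:
  val[0] = 100101
  val[1] = 100101
  val[2] = 111111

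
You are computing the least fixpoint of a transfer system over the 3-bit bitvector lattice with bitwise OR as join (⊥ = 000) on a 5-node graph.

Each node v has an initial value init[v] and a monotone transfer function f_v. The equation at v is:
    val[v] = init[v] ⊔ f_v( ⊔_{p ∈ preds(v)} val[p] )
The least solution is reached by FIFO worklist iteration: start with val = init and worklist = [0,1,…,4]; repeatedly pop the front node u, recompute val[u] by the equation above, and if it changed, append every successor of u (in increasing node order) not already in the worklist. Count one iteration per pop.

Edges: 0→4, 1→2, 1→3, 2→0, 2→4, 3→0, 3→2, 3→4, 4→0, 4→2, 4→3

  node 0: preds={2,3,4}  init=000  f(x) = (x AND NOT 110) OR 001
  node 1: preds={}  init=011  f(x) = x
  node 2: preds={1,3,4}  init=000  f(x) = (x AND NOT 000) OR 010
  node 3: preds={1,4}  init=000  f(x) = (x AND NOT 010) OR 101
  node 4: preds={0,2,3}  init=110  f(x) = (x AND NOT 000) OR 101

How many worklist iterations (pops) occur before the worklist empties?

Iteration log — 8 steps:
  step 1. node 0  ⊔preds=110  new=001  old=000  +wl: 
  step 2. node 1  ⊔preds=000  new=011  stable
  step 3. node 2  ⊔preds=111  new=111  old=000  +wl: 0
  step 4. node 3  ⊔preds=111  new=101  old=000  +wl: 2
  step 5. node 4  ⊔preds=111  new=111  old=110  +wl: 3
  step 6. node 0  ⊔preds=111  new=001  stable
  step 7. node 2  ⊔preds=111  new=111  stable
  step 8. node 3  ⊔preds=111  new=101  stable

Least fixpoint reached:
  node 0: 001
  node 1: 011
  node 2: 111
  node 3: 101
  node 4: 111

8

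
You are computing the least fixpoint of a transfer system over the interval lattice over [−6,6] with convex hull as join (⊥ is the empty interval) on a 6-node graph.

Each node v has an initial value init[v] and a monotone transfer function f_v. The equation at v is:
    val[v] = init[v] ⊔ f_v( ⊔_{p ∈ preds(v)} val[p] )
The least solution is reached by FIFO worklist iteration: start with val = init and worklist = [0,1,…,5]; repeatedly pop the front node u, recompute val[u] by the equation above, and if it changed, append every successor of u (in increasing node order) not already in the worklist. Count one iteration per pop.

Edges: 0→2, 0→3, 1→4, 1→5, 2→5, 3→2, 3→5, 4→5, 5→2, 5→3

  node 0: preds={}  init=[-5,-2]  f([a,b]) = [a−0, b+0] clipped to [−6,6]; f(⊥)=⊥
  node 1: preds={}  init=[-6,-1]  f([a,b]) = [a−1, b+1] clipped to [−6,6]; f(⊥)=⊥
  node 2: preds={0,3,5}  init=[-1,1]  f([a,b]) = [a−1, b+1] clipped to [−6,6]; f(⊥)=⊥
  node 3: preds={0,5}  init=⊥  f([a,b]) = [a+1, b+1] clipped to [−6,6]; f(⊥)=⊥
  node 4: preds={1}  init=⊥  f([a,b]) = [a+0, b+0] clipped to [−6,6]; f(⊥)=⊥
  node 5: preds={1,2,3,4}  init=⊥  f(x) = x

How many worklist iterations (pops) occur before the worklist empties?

Trace (23 dequeues):
  [1] u=0 | in ⊥ | out [-5,-2] | ==
  [2] u=1 | in ⊥ | out [-6,-1] | ==
  [3] u=2 | in [-5,-2] | out [-6,1] | prev [-1,1] | push {}
  [4] u=3 | in [-5,-2] | out [-4,-1] | prev ⊥ | push {2}
  [5] u=4 | in [-6,-1] | out [-6,-1] | prev ⊥ | push {}
  [6] u=5 | in [-6,1] | out [-6,1] | prev ⊥ | push {3}
  [7] u=2 | in [-6,1] | out [-6,2] | prev [-6,1] | push {5}
  [8] u=3 | in [-6,1] | out [-5,2] | prev [-4,-1] | push {2}
  [9] u=5 | in [-6,2] | out [-6,2] | prev [-6,1] | push {3}
  [10] u=2 | in [-6,2] | out [-6,3] | prev [-6,2] | push {5}
  [11] u=3 | in [-6,2] | out [-5,3] | prev [-5,2] | push {2}
  [12] u=5 | in [-6,3] | out [-6,3] | prev [-6,2] | push {3}
  [13] u=2 | in [-6,3] | out [-6,4] | prev [-6,3] | push {5}
  [14] u=3 | in [-6,3] | out [-5,4] | prev [-5,3] | push {2}
  [15] u=5 | in [-6,4] | out [-6,4] | prev [-6,3] | push {3}
  [16] u=2 | in [-6,4] | out [-6,5] | prev [-6,4] | push {5}
  [17] u=3 | in [-6,4] | out [-5,5] | prev [-5,4] | push {2}
  [18] u=5 | in [-6,5] | out [-6,5] | prev [-6,4] | push {3}
  [19] u=2 | in [-6,5] | out [-6,6] | prev [-6,5] | push {5}
  [20] u=3 | in [-6,5] | out [-5,6] | prev [-5,5] | push {2}
  [21] u=5 | in [-6,6] | out [-6,6] | prev [-6,5] | push {3}
  [22] u=2 | in [-6,6] | out [-6,6] | ==
  [23] u=3 | in [-6,6] | out [-5,6] | ==

Converged values:
  [0] [-5,-2]
  [1] [-6,-1]
  [2] [-6,6]
  [3] [-5,6]
  [4] [-6,-1]
  [5] [-6,6]

23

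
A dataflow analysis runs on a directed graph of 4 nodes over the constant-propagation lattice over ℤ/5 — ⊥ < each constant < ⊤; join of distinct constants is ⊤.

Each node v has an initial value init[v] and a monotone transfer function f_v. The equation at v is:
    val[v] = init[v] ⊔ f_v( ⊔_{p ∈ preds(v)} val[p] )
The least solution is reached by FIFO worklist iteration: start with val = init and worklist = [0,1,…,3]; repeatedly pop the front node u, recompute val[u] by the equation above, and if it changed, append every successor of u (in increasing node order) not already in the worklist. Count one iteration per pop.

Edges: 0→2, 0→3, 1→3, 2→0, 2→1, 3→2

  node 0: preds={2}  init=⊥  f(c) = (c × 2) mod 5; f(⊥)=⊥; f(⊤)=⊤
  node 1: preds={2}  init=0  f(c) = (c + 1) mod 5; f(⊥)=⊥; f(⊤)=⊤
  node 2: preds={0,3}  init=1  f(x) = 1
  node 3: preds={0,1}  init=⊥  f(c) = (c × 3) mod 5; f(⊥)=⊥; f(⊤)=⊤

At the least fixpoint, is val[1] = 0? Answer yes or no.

no

Trace (5 dequeues):
  [1] u=0 | in 1 | out 2 | prev ⊥ | push {}
  [2] u=1 | in 1 | out ⊤ | prev 0 | push {}
  [3] u=2 | in 2 | out 1 | ==
  [4] u=3 | in ⊤ | out ⊤ | prev ⊥ | push {2}
  [5] u=2 | in ⊤ | out 1 | ==

Converged values:
  [0] 2
  [1] ⊤
  [2] 1
  [3] ⊤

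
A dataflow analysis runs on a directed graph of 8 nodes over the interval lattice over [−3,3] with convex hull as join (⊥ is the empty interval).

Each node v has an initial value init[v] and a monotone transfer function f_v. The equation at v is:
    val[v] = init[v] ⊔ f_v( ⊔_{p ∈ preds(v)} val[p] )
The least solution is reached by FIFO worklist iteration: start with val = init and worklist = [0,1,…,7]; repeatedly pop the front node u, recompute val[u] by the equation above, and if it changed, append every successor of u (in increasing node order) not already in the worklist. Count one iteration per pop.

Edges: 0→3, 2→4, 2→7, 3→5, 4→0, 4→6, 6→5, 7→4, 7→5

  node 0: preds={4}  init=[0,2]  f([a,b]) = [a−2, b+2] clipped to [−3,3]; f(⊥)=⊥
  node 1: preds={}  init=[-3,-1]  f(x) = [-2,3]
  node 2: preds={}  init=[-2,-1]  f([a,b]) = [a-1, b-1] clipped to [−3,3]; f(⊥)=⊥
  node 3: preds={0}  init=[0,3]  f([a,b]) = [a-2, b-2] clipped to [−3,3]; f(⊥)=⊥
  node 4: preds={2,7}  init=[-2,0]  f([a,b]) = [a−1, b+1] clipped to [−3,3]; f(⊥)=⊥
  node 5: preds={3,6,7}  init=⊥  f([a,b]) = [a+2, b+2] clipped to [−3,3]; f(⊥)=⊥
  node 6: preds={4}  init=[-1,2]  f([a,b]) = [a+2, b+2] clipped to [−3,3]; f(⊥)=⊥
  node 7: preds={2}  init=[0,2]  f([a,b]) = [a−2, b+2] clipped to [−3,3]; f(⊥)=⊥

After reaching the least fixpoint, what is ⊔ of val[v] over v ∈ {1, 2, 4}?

[-3,3]

Iteration log — 12 steps:
  step 1. node 0  ⊔preds=[-2,0]  new=[-3,2]  old=[0,2]  +wl: 
  step 2. node 1  ⊔preds=⊥  new=[-3,3]  old=[-3,-1]  +wl: 
  step 3. node 2  ⊔preds=⊥  new=[-2,-1]  stable
  step 4. node 3  ⊔preds=[-3,2]  new=[-3,3]  old=[0,3]  +wl: 
  step 5. node 4  ⊔preds=[-2,2]  new=[-3,3]  old=[-2,0]  +wl: 0
  step 6. node 5  ⊔preds=[-3,3]  new=[-1,3]  old=⊥  +wl: 
  step 7. node 6  ⊔preds=[-3,3]  new=[-1,3]  old=[-1,2]  +wl: 5
  step 8. node 7  ⊔preds=[-2,-1]  new=[-3,2]  old=[0,2]  +wl: 4
  step 9. node 0  ⊔preds=[-3,3]  new=[-3,3]  old=[-3,2]  +wl: 3
  step 10. node 5  ⊔preds=[-3,3]  new=[-1,3]  stable
  step 11. node 4  ⊔preds=[-3,2]  new=[-3,3]  stable
  step 12. node 3  ⊔preds=[-3,3]  new=[-3,3]  stable

Least fixpoint reached:
  node 0: [-3,3]
  node 1: [-3,3]
  node 2: [-2,-1]
  node 3: [-3,3]
  node 4: [-3,3]
  node 5: [-1,3]
  node 6: [-1,3]
  node 7: [-3,2]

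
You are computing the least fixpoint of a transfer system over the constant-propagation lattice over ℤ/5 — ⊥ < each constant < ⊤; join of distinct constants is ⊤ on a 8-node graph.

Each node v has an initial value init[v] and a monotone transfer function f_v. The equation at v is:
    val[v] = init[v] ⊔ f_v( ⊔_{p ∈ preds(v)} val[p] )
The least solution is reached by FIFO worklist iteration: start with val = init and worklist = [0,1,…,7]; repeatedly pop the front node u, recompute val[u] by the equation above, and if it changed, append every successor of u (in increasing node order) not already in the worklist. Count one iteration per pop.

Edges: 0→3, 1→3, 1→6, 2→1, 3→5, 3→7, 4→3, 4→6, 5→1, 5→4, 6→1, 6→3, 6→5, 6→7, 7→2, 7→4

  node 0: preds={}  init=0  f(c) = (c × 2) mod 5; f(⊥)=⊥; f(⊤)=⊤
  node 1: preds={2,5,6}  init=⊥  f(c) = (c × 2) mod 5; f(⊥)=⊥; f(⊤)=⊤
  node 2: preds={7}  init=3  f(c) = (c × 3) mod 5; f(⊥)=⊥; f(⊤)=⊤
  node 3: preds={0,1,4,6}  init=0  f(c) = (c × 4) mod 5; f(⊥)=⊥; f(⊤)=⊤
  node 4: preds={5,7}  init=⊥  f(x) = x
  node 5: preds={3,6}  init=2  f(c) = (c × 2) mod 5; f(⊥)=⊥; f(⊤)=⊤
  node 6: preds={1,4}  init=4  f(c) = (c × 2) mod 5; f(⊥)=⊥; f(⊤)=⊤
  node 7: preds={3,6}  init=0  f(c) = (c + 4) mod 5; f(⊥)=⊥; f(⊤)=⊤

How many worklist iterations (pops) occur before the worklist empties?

13

Worklist (13 pops):
  #1 pop 0: in=⊥ → 0 (no change)
  #2 pop 1: in=⊤ → ⊤ (was ⊥); enqueue []
  #3 pop 2: in=0 → ⊤ (was 3); enqueue [1]
  #4 pop 3: in=⊤ → ⊤ (was 0); enqueue []
  #5 pop 4: in=⊤ → ⊤ (was ⊥); enqueue [3]
  #6 pop 5: in=⊤ → ⊤ (was 2); enqueue [4]
  #7 pop 6: in=⊤ → ⊤ (was 4); enqueue [5]
  #8 pop 7: in=⊤ → ⊤ (was 0); enqueue [2]
  #9 pop 1: in=⊤ → ⊤ (no change)
  #10 pop 3: in=⊤ → ⊤ (no change)
  #11 pop 4: in=⊤ → ⊤ (no change)
  #12 pop 5: in=⊤ → ⊤ (no change)
  #13 pop 2: in=⊤ → ⊤ (no change)

Fixpoint:
  val[0] = 0
  val[1] = ⊤
  val[2] = ⊤
  val[3] = ⊤
  val[4] = ⊤
  val[5] = ⊤
  val[6] = ⊤
  val[7] = ⊤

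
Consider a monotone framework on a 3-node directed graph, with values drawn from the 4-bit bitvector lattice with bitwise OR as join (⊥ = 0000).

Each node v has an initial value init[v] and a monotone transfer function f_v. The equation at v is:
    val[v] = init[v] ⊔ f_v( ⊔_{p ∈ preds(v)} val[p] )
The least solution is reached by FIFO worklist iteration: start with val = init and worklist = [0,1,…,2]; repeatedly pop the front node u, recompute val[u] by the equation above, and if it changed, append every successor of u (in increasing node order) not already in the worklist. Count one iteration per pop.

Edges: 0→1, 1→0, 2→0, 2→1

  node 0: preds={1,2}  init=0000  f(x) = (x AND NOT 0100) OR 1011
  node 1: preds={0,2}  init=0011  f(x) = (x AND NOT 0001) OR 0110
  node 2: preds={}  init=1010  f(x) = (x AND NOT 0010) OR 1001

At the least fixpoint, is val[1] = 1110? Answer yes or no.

Trace (5 dequeues):
  [1] u=0 | in 1011 | out 1011 | prev 0000 | push {}
  [2] u=1 | in 1011 | out 1111 | prev 0011 | push {0}
  [3] u=2 | in 0000 | out 1011 | prev 1010 | push {1}
  [4] u=0 | in 1111 | out 1011 | ==
  [5] u=1 | in 1011 | out 1111 | ==

Converged values:
  [0] 1011
  [1] 1111
  [2] 1011

no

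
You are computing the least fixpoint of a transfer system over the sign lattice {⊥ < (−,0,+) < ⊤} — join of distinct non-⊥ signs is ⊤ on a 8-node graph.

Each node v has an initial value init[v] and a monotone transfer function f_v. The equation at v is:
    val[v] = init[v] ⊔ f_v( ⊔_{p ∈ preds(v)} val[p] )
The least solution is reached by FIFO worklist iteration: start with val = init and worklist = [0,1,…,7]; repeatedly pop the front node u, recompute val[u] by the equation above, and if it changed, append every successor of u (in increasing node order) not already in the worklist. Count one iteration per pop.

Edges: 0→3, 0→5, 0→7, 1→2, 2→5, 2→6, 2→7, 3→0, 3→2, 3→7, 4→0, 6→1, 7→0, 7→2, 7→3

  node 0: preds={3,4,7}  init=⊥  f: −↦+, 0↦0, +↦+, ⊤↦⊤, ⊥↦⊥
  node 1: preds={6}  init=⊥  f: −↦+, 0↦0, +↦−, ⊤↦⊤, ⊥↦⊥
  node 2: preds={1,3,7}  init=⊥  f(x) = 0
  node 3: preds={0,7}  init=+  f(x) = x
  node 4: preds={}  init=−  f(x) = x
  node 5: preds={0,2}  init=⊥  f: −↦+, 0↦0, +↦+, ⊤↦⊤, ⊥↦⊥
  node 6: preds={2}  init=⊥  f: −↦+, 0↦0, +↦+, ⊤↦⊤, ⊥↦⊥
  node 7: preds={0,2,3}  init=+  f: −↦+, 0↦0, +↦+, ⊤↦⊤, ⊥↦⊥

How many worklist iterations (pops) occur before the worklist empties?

13

Worklist (13 pops):
  #1 pop 0: in=⊤ → ⊤ (was ⊥); enqueue []
  #2 pop 1: in=⊥ → ⊥ (no change)
  #3 pop 2: in=+ → 0 (was ⊥); enqueue []
  #4 pop 3: in=⊤ → ⊤ (was +); enqueue [0,2]
  #5 pop 4: in=⊥ → − (no change)
  #6 pop 5: in=⊤ → ⊤ (was ⊥); enqueue []
  #7 pop 6: in=0 → 0 (was ⊥); enqueue [1]
  #8 pop 7: in=⊤ → ⊤ (was +); enqueue [3]
  #9 pop 0: in=⊤ → ⊤ (no change)
  #10 pop 2: in=⊤ → 0 (no change)
  #11 pop 1: in=0 → 0 (was ⊥); enqueue [2]
  #12 pop 3: in=⊤ → ⊤ (no change)
  #13 pop 2: in=⊤ → 0 (no change)

Fixpoint:
  val[0] = ⊤
  val[1] = 0
  val[2] = 0
  val[3] = ⊤
  val[4] = −
  val[5] = ⊤
  val[6] = 0
  val[7] = ⊤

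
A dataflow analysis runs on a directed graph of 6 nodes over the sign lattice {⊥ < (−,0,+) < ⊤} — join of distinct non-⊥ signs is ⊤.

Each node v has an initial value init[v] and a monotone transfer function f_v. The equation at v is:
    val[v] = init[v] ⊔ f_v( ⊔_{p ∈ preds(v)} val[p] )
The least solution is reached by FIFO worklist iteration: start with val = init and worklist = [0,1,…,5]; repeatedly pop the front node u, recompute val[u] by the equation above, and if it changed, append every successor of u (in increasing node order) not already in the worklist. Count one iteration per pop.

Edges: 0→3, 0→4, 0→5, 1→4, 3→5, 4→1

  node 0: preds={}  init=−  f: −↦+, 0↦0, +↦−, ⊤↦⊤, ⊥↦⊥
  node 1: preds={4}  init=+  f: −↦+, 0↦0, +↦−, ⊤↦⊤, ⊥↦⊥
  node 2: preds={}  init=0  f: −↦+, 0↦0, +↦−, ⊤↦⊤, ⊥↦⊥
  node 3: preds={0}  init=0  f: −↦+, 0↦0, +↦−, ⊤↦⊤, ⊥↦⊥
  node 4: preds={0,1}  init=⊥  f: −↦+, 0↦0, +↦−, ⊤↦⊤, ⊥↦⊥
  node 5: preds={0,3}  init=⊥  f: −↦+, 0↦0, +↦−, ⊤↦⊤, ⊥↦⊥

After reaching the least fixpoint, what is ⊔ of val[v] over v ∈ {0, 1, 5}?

⊤

Worklist (8 pops):
  #1 pop 0: in=⊥ → − (no change)
  #2 pop 1: in=⊥ → + (no change)
  #3 pop 2: in=⊥ → 0 (no change)
  #4 pop 3: in=− → ⊤ (was 0); enqueue []
  #5 pop 4: in=⊤ → ⊤ (was ⊥); enqueue [1]
  #6 pop 5: in=⊤ → ⊤ (was ⊥); enqueue []
  #7 pop 1: in=⊤ → ⊤ (was +); enqueue [4]
  #8 pop 4: in=⊤ → ⊤ (no change)

Fixpoint:
  val[0] = −
  val[1] = ⊤
  val[2] = 0
  val[3] = ⊤
  val[4] = ⊤
  val[5] = ⊤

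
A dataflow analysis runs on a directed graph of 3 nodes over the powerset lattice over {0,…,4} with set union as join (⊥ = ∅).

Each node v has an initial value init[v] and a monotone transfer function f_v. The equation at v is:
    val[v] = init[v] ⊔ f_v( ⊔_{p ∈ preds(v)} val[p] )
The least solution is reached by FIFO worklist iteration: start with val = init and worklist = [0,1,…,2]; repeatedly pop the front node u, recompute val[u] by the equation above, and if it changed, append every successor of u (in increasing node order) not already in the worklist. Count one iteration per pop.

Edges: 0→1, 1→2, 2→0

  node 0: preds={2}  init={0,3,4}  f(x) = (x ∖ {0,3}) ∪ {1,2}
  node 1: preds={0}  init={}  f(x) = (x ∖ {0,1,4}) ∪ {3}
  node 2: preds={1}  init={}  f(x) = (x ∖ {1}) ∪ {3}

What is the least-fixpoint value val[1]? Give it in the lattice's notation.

{2,3}

Iteration log — 4 steps:
  step 1. node 0  ⊔preds={}  new={0,1,2,3,4}  old={0,3,4}  +wl: 
  step 2. node 1  ⊔preds={0,1,2,3,4}  new={2,3}  old={}  +wl: 
  step 3. node 2  ⊔preds={2,3}  new={2,3}  old={}  +wl: 0
  step 4. node 0  ⊔preds={2,3}  new={0,1,2,3,4}  stable

Least fixpoint reached:
  node 0: {0,1,2,3,4}
  node 1: {2,3}
  node 2: {2,3}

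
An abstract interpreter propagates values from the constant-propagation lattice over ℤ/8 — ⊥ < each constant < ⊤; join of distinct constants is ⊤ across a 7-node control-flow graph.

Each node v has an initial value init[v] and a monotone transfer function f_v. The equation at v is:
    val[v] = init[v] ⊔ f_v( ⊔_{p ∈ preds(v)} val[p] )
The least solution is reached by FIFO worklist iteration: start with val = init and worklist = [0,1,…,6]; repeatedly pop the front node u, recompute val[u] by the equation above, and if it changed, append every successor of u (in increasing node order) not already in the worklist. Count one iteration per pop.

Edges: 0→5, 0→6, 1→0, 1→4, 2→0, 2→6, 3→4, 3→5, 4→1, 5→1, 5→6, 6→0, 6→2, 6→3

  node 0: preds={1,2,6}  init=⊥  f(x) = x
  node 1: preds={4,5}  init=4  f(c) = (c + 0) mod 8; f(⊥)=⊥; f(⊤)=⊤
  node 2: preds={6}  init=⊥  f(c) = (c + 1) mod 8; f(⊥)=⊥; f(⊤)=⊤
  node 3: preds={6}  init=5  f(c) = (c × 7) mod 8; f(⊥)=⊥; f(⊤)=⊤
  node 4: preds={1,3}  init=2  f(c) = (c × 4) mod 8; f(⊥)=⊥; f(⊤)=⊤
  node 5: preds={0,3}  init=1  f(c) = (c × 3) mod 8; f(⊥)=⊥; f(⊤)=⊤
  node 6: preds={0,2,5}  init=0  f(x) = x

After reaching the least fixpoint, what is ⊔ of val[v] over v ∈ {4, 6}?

⊤

Iteration log — 13 steps:
  step 1. node 0  ⊔preds=⊤  new=⊤  old=⊥  +wl: 
  step 2. node 1  ⊔preds=⊤  new=⊤  old=4  +wl: 0
  step 3. node 2  ⊔preds=0  new=1  old=⊥  +wl: 
  step 4. node 3  ⊔preds=0  new=⊤  old=5  +wl: 
  step 5. node 4  ⊔preds=⊤  new=⊤  old=2  +wl: 1
  step 6. node 5  ⊔preds=⊤  new=⊤  old=1  +wl: 
  step 7. node 6  ⊔preds=⊤  new=⊤  old=0  +wl: 2,3
  step 8. node 0  ⊔preds=⊤  new=⊤  stable
  step 9. node 1  ⊔preds=⊤  new=⊤  stable
  step 10. node 2  ⊔preds=⊤  new=⊤  old=1  +wl: 0,6
  step 11. node 3  ⊔preds=⊤  new=⊤  stable
  step 12. node 0  ⊔preds=⊤  new=⊤  stable
  step 13. node 6  ⊔preds=⊤  new=⊤  stable

Least fixpoint reached:
  node 0: ⊤
  node 1: ⊤
  node 2: ⊤
  node 3: ⊤
  node 4: ⊤
  node 5: ⊤
  node 6: ⊤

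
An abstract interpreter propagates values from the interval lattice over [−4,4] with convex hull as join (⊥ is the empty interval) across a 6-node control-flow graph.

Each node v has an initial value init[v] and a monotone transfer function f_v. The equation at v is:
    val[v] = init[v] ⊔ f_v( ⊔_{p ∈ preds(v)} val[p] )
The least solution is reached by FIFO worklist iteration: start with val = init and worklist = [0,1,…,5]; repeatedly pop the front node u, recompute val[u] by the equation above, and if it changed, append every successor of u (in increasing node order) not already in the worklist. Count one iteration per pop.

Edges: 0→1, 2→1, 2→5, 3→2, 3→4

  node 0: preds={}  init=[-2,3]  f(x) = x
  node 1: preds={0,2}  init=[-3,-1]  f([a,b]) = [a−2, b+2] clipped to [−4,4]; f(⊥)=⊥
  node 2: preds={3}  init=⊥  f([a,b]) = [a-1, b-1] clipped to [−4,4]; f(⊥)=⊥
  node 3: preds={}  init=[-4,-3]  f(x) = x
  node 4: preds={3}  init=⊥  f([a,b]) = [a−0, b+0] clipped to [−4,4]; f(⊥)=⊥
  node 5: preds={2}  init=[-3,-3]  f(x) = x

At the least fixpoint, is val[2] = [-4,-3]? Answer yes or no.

Trace (7 dequeues):
  [1] u=0 | in ⊥ | out [-2,3] | ==
  [2] u=1 | in [-2,3] | out [-4,4] | prev [-3,-1] | push {}
  [3] u=2 | in [-4,-3] | out [-4,-4] | prev ⊥ | push {1}
  [4] u=3 | in ⊥ | out [-4,-3] | ==
  [5] u=4 | in [-4,-3] | out [-4,-3] | prev ⊥ | push {}
  [6] u=5 | in [-4,-4] | out [-4,-3] | prev [-3,-3] | push {}
  [7] u=1 | in [-4,3] | out [-4,4] | ==

Converged values:
  [0] [-2,3]
  [1] [-4,4]
  [2] [-4,-4]
  [3] [-4,-3]
  [4] [-4,-3]
  [5] [-4,-3]

no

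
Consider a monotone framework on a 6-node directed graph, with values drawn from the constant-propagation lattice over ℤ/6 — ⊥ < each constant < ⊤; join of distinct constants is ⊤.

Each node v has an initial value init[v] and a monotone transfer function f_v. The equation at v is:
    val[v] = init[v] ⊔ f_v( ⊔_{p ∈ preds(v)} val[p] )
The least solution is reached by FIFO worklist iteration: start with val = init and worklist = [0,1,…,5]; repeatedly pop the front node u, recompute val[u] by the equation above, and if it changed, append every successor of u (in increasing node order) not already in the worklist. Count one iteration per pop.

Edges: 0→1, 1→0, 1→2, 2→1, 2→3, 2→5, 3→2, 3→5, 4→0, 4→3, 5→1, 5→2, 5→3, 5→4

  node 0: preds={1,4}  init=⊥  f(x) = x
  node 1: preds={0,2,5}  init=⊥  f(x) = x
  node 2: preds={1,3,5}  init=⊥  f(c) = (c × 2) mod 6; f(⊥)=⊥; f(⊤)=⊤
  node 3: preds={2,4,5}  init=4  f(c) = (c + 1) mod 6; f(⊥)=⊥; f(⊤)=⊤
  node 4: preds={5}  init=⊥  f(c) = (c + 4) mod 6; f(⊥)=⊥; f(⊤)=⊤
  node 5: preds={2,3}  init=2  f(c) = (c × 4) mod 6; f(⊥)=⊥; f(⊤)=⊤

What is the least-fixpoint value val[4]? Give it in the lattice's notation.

⊤

Worklist (13 pops):
  #1 pop 0: in=⊥ → ⊥ (no change)
  #2 pop 1: in=2 → 2 (was ⊥); enqueue [0]
  #3 pop 2: in=⊤ → ⊤ (was ⊥); enqueue [1]
  #4 pop 3: in=⊤ → ⊤ (was 4); enqueue [2]
  #5 pop 4: in=2 → 0 (was ⊥); enqueue [3]
  #6 pop 5: in=⊤ → ⊤ (was 2); enqueue [4]
  #7 pop 0: in=⊤ → ⊤ (was ⊥); enqueue []
  #8 pop 1: in=⊤ → ⊤ (was 2); enqueue [0]
  #9 pop 2: in=⊤ → ⊤ (no change)
  #10 pop 3: in=⊤ → ⊤ (no change)
  #11 pop 4: in=⊤ → ⊤ (was 0); enqueue [3]
  #12 pop 0: in=⊤ → ⊤ (no change)
  #13 pop 3: in=⊤ → ⊤ (no change)

Fixpoint:
  val[0] = ⊤
  val[1] = ⊤
  val[2] = ⊤
  val[3] = ⊤
  val[4] = ⊤
  val[5] = ⊤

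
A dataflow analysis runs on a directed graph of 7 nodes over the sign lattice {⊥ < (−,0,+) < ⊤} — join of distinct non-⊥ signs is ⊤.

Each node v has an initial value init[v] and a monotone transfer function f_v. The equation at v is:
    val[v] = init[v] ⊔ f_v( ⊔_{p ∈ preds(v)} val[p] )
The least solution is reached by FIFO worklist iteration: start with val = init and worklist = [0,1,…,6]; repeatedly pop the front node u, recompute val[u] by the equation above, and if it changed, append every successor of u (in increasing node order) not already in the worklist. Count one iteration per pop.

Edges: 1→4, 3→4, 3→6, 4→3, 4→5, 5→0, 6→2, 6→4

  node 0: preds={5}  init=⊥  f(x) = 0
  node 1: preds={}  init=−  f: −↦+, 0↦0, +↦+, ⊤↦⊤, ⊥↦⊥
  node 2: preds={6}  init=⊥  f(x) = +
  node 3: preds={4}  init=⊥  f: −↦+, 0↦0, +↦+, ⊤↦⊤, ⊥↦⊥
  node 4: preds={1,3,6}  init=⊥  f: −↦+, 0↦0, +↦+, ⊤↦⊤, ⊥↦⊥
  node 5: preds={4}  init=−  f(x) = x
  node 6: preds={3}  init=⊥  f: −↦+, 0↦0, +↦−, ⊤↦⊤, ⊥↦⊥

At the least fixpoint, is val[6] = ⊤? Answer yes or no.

yes

Trace (18 dequeues):
  [1] u=0 | in − | out 0 | prev ⊥ | push {}
  [2] u=1 | in ⊥ | out − | ==
  [3] u=2 | in ⊥ | out + | prev ⊥ | push {}
  [4] u=3 | in ⊥ | out ⊥ | ==
  [5] u=4 | in − | out + | prev ⊥ | push {3}
  [6] u=5 | in + | out ⊤ | prev − | push {0}
  [7] u=6 | in ⊥ | out ⊥ | ==
  [8] u=3 | in + | out + | prev ⊥ | push {4,6}
  [9] u=0 | in ⊤ | out 0 | ==
  [10] u=4 | in ⊤ | out ⊤ | prev + | push {3,5}
  [11] u=6 | in + | out − | prev ⊥ | push {2,4}
  [12] u=3 | in ⊤ | out ⊤ | prev + | push {6}
  [13] u=5 | in ⊤ | out ⊤ | ==
  [14] u=2 | in − | out + | ==
  [15] u=4 | in ⊤ | out ⊤ | ==
  [16] u=6 | in ⊤ | out ⊤ | prev − | push {2,4}
  [17] u=2 | in ⊤ | out + | ==
  [18] u=4 | in ⊤ | out ⊤ | ==

Converged values:
  [0] 0
  [1] −
  [2] +
  [3] ⊤
  [4] ⊤
  [5] ⊤
  [6] ⊤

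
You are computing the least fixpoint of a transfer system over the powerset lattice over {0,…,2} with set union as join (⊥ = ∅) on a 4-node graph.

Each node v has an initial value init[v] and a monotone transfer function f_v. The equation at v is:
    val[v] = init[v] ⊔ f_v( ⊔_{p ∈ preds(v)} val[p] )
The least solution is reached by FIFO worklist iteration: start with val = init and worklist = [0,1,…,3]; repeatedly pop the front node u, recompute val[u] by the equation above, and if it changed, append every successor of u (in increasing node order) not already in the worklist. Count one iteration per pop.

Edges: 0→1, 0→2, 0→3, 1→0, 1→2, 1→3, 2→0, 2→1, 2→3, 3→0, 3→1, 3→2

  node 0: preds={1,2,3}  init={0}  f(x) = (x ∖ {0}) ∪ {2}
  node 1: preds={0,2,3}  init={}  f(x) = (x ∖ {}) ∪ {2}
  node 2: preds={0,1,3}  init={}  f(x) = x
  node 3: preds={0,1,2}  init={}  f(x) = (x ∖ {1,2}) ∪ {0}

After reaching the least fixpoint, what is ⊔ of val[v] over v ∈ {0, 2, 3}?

Worklist (7 pops):
  #1 pop 0: in={} → {0,2} (was {0}); enqueue []
  #2 pop 1: in={0,2} → {0,2} (was {}); enqueue [0]
  #3 pop 2: in={0,2} → {0,2} (was {}); enqueue [1]
  #4 pop 3: in={0,2} → {0} (was {}); enqueue [2]
  #5 pop 0: in={0,2} → {0,2} (no change)
  #6 pop 1: in={0,2} → {0,2} (no change)
  #7 pop 2: in={0,2} → {0,2} (no change)

Fixpoint:
  val[0] = {0,2}
  val[1] = {0,2}
  val[2] = {0,2}
  val[3] = {0}

{0,2}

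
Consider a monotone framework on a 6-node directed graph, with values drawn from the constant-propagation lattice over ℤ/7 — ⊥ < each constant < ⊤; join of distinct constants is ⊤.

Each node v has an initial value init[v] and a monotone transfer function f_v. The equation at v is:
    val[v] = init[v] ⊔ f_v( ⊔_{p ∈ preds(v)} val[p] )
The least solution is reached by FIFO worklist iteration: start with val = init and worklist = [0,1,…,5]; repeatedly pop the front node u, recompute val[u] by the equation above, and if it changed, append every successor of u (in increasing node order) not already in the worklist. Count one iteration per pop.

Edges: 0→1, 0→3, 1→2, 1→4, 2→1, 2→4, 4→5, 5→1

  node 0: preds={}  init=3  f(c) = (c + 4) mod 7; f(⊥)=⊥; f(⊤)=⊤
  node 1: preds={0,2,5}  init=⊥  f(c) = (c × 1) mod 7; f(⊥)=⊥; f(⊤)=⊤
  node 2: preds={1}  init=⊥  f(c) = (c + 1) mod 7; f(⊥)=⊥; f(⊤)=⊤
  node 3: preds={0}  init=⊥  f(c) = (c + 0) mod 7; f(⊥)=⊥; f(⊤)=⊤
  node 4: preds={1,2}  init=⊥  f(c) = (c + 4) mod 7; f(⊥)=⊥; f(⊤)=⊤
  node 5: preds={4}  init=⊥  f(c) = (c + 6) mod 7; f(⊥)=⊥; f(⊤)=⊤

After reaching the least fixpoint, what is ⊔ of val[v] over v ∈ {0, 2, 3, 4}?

⊤

Iteration log — 10 steps:
  step 1. node 0  ⊔preds=⊥  new=3  stable
  step 2. node 1  ⊔preds=3  new=3  old=⊥  +wl: 
  step 3. node 2  ⊔preds=3  new=4  old=⊥  +wl: 1
  step 4. node 3  ⊔preds=3  new=3  old=⊥  +wl: 
  step 5. node 4  ⊔preds=⊤  new=⊤  old=⊥  +wl: 
  step 6. node 5  ⊔preds=⊤  new=⊤  old=⊥  +wl: 
  step 7. node 1  ⊔preds=⊤  new=⊤  old=3  +wl: 2,4
  step 8. node 2  ⊔preds=⊤  new=⊤  old=4  +wl: 1
  step 9. node 4  ⊔preds=⊤  new=⊤  stable
  step 10. node 1  ⊔preds=⊤  new=⊤  stable

Least fixpoint reached:
  node 0: 3
  node 1: ⊤
  node 2: ⊤
  node 3: 3
  node 4: ⊤
  node 5: ⊤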